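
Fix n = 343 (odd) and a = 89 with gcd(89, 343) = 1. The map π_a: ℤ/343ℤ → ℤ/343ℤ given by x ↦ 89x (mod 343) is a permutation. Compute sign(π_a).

-1

Start at x=319: 319 → 265 → 261 → 248 → 120 → 47 → 67 → … (one orbit).
π_89 has 4 disjoint cycles with lengths [294, 42, 6, 1] on {0,…,342}.
n − c = 343 − 4 = 339; sign = (−1)^339 = -1.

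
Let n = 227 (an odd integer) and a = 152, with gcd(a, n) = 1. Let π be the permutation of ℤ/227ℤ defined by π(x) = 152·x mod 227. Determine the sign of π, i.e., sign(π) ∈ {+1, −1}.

Trace 177: π^k(177) = [177, 118, 3, 2, 77, 127, 9] for k=0..6.
Cycle type of π: 226 + 1; total 2 cycles.
sign(π) = (−1)^{n − #cycles} = (−1)^{227−2} = (−1)^225 = -1.
Via Zolotarev, sign(π_{152}) = (152|227) = -1.

-1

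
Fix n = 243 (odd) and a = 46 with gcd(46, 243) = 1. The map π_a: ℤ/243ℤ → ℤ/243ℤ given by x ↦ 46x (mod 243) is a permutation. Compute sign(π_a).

Trace 226: π^k(226) = [226, 190, 235, 118, 82, 127, 10] for k=0..6.
Decompose π into cycles: lengths [27, 27, 27, 27, 27, 27, 9, 9, 9, 9, 9, 9, 3, 3, 3, 3, 3, 3, 1, 1, 1, 1, 1, 1, 1, 1, 1] (27 cycles, including the fixed point 0).
243 − 27 = 216 transpositions; sign(π) = (−1)^216 = +1.

+1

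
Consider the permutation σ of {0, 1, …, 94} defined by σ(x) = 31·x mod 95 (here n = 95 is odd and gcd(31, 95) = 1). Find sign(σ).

-1

Trace 31: π^k(31) = [31, 11, 56, 26, 46, 1] for k=0..5.
Decompose π into cycles: lengths [6, 6, 6, 6, 6, 6, 6, 6, 6, 6, 6, 6, 6, 6, 6, 1, 1, 1, 1, 1] (20 cycles, including the fixed point 0).
sign(π) = (−1)^{n − #cycles} = (−1)^{95−20} = (−1)^75 = -1.
Check: (31/95) = -1 by Zolotarev.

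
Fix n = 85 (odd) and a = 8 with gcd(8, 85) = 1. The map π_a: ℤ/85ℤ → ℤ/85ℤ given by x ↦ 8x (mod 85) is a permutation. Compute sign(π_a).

-1

Orbit of 1 under x↦8x: [1, 8, 64, 2, 16, 43, 4]… (length divides ord_85(8)).
Decompose π into cycles: lengths [8, 8, 8, 8, 8, 8, 8, 8, 8, 8, 4, 1] (12 cycles, including the fixed point 0).
Σ(ℓ_i−1) = 85−12 = 73; sign = (−1)^73 = -1.
(8|85)_J = -1 (Zolotarev's lemma cross-check).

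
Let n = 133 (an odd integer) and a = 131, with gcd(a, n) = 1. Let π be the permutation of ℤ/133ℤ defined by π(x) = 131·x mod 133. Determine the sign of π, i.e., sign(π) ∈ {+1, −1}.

-1

Trace 83: π^k(83) = [83, 100, 66, 1, 131, 4, 125] for k=0..6.
Decompose π into cycles: lengths [18, 18, 18, 18, 18, 18, 9, 9, 6, 1] (10 cycles, including the fixed point 0).
Σ(ℓ_i−1) = 133−10 = 123; sign = (−1)^123 = -1.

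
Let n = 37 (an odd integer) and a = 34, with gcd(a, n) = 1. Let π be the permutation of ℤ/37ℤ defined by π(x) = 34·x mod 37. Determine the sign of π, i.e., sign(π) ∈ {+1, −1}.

+1

Trace 1: π^k(1) = [1, 34, 9, 10, 7, 16, 26] for k=0..6.
Cycle type of π: 9×4 + 1; total 5 cycles.
n − c = 37 − 5 = 32; sign = (−1)^32 = +1.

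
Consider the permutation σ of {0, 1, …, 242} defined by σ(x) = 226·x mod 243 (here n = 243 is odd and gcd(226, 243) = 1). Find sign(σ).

Trace 37: π^k(37) = [37, 100, 1, 226, 46, 190, 172] for k=0..6.
27 cycles of lengths [27, 27, 27, 27, 27, 27, 9, 9, 9, 9, 9, 9, 3, 3, 3, 3, 3, 3, 1, 1, 1, 1, 1, 1, 1, 1, 1].
243 − 27 = 216 transpositions; sign(π) = (−1)^216 = +1.

+1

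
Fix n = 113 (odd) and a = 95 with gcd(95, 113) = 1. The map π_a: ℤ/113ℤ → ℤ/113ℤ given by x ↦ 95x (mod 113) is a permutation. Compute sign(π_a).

+1

Start at x=112: 112 → 18 → 15 → 69 → 1 → 95 → 98 → … (one orbit).
The orbit structure of x ↦ 95x mod 113: 15 orbits of sizes [8, 8, 8, 8, 8, 8, 8, 8, 8, 8, 8, 8, 8, 8, 1].
sign(π) = (−1)^{n − #cycles} = (−1)^{113−15} = (−1)^98 = +1.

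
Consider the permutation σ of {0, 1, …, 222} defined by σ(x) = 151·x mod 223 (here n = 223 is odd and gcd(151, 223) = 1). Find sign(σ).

Start at x=138: 138 → 99 → 8 → 93 → 217 → 209 → 116 → … (one orbit).
The orbit structure of x ↦ 151x mod 223: 2 orbits of sizes [222, 1].
n − c = 223 − 2 = 221; sign = (−1)^221 = -1.
Check: (151/223) = -1 by Zolotarev.

-1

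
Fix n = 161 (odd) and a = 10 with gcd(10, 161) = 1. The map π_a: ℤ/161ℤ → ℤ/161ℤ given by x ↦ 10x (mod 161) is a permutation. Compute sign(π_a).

+1

Trace 9: π^k(9) = [9, 90, 95, 145, 1, 10, 100] for k=0..6.
5 cycles of lengths [66, 66, 22, 6, 1].
5 cycles on 161: each ℓ→(−1)^(ℓ−1), product (−1)^156 = +1.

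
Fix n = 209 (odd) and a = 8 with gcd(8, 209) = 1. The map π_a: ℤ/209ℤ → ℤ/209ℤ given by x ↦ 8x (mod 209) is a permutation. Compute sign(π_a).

Orbit of 164 under x↦8x: [164, 58, 46, 159, 18, 144, 107]… (length divides ord_209(8)).
Cycle lengths of π_8 on ℤ/209ℤ: [30, 30, 30, 30, 30, 30, 10, 6, 6, 6, 1]; 11 cycles in total.
11 cycles on 209: each ℓ→(−1)^(ℓ−1), product (−1)^198 = +1.
Via Zolotarev, sign(π_{8}) = (8|209) = +1.

+1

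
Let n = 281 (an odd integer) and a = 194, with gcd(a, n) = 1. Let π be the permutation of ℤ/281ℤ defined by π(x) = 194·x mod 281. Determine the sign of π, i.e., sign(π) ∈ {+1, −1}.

Orbit of 32 under x↦194x: [32, 26, 267, 94, 252, 275, 241]… (length divides ord_281(194)).
Cycle type of π: 280 + 1; total 2 cycles.
sign(π) = (−1)^{n − #cycles} = (−1)^{281−2} = (−1)^279 = -1.
Check: (194/281) = -1 by Zolotarev.

-1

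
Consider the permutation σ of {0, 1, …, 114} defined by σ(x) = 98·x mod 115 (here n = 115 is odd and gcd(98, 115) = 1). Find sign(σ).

-1

Start at x=8: 8 → 94 → 12 → 26 → 18 → 39 → 27 → … (one orbit).
6 cycles of lengths [44, 44, 11, 11, 4, 1].
n − c = 115 − 6 = 109; sign = (−1)^109 = -1.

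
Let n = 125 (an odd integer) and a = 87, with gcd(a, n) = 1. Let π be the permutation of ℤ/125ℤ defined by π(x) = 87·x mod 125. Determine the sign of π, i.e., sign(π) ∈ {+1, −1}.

-1

Start at x=66: 66 → 117 → 54 → 73 → 101 → 37 → 94 → … (one orbit).
Cycle type of π: 100 + 20 + 4 + 1; total 4 cycles.
125 − 4 = 121 transpositions; sign(π) = (−1)^121 = -1.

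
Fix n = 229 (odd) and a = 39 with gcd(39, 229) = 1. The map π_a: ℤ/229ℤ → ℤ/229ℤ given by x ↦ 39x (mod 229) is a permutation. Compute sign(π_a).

-1

Trace 157: π^k(157) = [157, 169, 179, 111, 207, 58, 201] for k=0..6.
Cycle type of π: 228 + 1; total 2 cycles.
sign(π) = (−1)^{n − #cycles} = (−1)^{229−2} = (−1)^227 = -1.
Check: (39/229) = -1 by Zolotarev.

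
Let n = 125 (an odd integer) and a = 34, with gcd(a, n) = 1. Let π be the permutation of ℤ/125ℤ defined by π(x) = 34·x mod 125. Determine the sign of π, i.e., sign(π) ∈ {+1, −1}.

+1

Orbit of 64 under x↦34x: [64, 51, 109, 81, 4, 11, 124]… (length divides ord_125(34)).
7 cycles of lengths [50, 50, 10, 10, 2, 2, 1].
sign(π) = (−1)^{n − #cycles} = (−1)^{125−7} = (−1)^118 = +1.
The Jacobi symbol (34|125) = +1 (Zolotarev) agrees.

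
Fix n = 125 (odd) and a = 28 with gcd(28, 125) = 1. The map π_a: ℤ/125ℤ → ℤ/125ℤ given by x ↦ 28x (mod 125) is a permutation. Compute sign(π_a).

Trace 17: π^k(17) = [17, 101, 78, 59, 27, 6, 43] for k=0..6.
4 cycles of lengths [100, 20, 4, 1].
125 − 4 = 121 transpositions; sign(π) = (−1)^121 = -1.
Via Zolotarev, sign(π_{28}) = (28|125) = -1.

-1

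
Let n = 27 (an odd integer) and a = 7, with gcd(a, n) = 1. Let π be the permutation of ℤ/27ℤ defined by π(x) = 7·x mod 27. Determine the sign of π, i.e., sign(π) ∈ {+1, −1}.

+1

Trace 22: π^k(22) = [22, 19, 25, 13, 10, 16, 4] for k=0..6.
Decompose π into cycles: lengths [9, 9, 3, 3, 1, 1, 1] (7 cycles, including the fixed point 0).
With 7 cycles on 27 points, sign = (−1)^{27−7} = +1.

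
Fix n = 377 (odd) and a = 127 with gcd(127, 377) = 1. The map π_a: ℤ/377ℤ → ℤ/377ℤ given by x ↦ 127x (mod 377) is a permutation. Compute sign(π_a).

Start at x=220: 220 → 42 → 56 → 326 → 309 → 35 → 298 → … (one orbit).
8 cycles of lengths [84, 84, 84, 84, 28, 6, 6, 1].
n − c = 377 − 8 = 369; sign = (−1)^369 = -1.
Zolotarev: (127|377) = -1, matching the cycle-count sign.

-1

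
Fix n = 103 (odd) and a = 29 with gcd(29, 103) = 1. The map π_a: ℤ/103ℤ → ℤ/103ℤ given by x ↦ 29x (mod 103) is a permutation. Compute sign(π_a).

+1

Orbit of 64 under x↦29x: [64, 2, 58, 34, 59, 63, 76]… (length divides ord_103(29)).
Decompose π into cycles: lengths [51, 51, 1] (3 cycles, including the fixed point 0).
3 cycles on 103: each ℓ→(−1)^(ℓ−1), product (−1)^100 = +1.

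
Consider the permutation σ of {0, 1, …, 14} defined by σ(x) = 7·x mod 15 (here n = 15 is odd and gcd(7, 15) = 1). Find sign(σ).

-1

Trace 13: π^k(13) = [13, 1, 7, 4] for k=0..3.
The orbit structure of x ↦ 7x mod 15: 6 orbits of sizes [4, 4, 4, 1, 1, 1].
15 − 6 = 9 transpositions; sign(π) = (−1)^9 = -1.
Zolotarev: (7|15) = -1, matching the cycle-count sign.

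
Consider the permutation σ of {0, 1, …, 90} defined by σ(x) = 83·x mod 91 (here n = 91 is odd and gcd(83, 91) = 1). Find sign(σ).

+1

Start at x=83: 83 → 64 → 34 → 1 → 83 (one orbit).
Decompose π into cycles: lengths [4, 4, 4, 4, 4, 4, 4, 4, 4, 4, 4, 4, 4, 4, 4, 4, 4, 4, 4, 4, 4, 2, 2, 2, 1] (25 cycles, including the fixed point 0).
25 cycles on 91: each ℓ→(−1)^(ℓ−1), product (−1)^66 = +1.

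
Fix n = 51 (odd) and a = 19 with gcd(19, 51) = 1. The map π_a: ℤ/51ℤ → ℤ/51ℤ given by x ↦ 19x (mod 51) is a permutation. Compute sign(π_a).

+1

Trace 49: π^k(49) = [49, 13, 43, 1, 19, 4, 25] for k=0..6.
9 cycles of lengths [8, 8, 8, 8, 8, 8, 1, 1, 1].
51 − 9 = 42 transpositions; sign(π) = (−1)^42 = +1.
Zolotarev: (19|51) = +1, matching the cycle-count sign.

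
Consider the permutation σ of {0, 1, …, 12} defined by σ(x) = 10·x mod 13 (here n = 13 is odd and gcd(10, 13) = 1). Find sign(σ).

+1

Trace 4: π^k(4) = [4, 1, 10, 9, 12, 3] for k=0..5.
The orbit structure of x ↦ 10x mod 13: 3 orbits of sizes [6, 6, 1].
n − c = 13 − 3 = 10; sign = (−1)^10 = +1.
(10|13)_J = +1 (Zolotarev's lemma cross-check).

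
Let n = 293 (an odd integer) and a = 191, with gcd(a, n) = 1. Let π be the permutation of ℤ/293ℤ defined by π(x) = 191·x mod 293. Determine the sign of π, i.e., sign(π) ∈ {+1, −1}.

Trace 24: π^k(24) = [24, 189, 60, 33, 150, 229, 82] for k=0..6.
The orbit structure of x ↦ 191x mod 293: 5 orbits of sizes [73, 73, 73, 73, 1].
293 − 5 = 288 transpositions; sign(π) = (−1)^288 = +1.

+1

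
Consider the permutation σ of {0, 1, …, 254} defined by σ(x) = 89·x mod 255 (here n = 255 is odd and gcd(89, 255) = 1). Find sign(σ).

Start at x=89: 89 → 16 → 149 → 1 → 89 (one orbit).
Decompose π into cycles: lengths [4, 4, 4, 4, 4, 4, 4, 4, 4, 4, 4, 4, 4, 4, 4, 4, 4, 4, 4, 4, 4, 4, 4, 4, 4, 4, 4, 4, 4, 4, 4, 4, 4, 4, 4, 4, 4, 4, 4, 4, 4, 4, 4, 4, 4, 4, 4, 4, 4, 4, 4, 4, 4, 4, 4, 4, 4, 4, 4, 4, 2, 2, 2, 2, 2, 2, 2, 1] (68 cycles, including the fixed point 0).
255 − 68 = 187 transpositions; sign(π) = (−1)^187 = -1.
(89|255)_J = -1 (Zolotarev's lemma cross-check).

-1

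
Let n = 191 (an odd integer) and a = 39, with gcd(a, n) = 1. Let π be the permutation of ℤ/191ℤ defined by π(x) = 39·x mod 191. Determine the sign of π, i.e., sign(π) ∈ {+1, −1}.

+1

Orbit of 109 under x↦39x: [109, 49, 1, 39, 184]… (length divides ord_191(39)).
Cycle type of π: 5×38 + 1; total 39 cycles.
Σ(ℓ_i−1) = 191−39 = 152; sign = (−1)^152 = +1.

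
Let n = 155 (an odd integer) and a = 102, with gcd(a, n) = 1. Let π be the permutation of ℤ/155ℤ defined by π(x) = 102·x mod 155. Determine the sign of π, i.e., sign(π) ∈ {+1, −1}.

-1

Start at x=64: 64 → 18 → 131 → 32 → 9 → 143 → 16 → … (one orbit).
Decompose π into cycles: lengths [60, 60, 15, 15, 4, 1] (6 cycles, including the fixed point 0).
Σ(ℓ_i−1) = 155−6 = 149; sign = (−1)^149 = -1.
Check: (102/155) = -1 by Zolotarev.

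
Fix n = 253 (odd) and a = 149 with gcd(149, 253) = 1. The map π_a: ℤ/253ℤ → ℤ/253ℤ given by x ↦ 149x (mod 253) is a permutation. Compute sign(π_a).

+1

Start at x=189: 189 → 78 → 237 → 146 → 249 → 163 → 252 → … (one orbit).
The orbit structure of x ↦ 149x mod 253: 5 orbits of sizes [110, 110, 22, 10, 1].
5 cycles on 253: each ℓ→(−1)^(ℓ−1), product (−1)^248 = +1.
Check: (149/253) = +1 by Zolotarev.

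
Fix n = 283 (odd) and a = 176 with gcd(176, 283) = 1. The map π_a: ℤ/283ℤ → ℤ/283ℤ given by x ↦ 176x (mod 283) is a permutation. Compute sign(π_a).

+1

Start at x=6: 6 → 207 → 208 → 101 → 230 → 11 → 238 → … (one orbit).
Decompose π into cycles: lengths [141, 141, 1] (3 cycles, including the fixed point 0).
n − c = 283 − 3 = 280; sign = (−1)^280 = +1.
Check: (176/283) = +1 by Zolotarev.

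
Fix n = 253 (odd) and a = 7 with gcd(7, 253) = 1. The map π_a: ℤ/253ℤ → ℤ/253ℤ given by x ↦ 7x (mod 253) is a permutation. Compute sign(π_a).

+1

Start at x=237: 237 → 141 → 228 → 78 → 40 → 27 → 189 → … (one orbit).
Cycle type of π: 110×2 + 22 + 10 + 1; total 5 cycles.
n − c = 253 − 5 = 248; sign = (−1)^248 = +1.
The Jacobi symbol (7|253) = +1 (Zolotarev) agrees.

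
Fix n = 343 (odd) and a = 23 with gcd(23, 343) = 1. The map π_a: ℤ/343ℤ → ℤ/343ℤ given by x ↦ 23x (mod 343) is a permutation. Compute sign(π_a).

Trace 163: π^k(163) = [163, 319, 134, 338, 228, 99, 219] for k=0..6.
Cycle lengths of π_23 on ℤ/343ℤ: [147, 147, 21, 21, 3, 3, 1]; 7 cycles in total.
sign(π) = (−1)^{n − #cycles} = (−1)^{343−7} = (−1)^336 = +1.

+1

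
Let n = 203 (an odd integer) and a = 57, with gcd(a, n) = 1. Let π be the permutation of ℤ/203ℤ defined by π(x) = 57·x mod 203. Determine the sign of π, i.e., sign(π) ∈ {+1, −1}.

+1

Orbit of 1 under x↦57x: [1, 57]… (length divides ord_203(57)).
The orbit structure of x ↦ 57x mod 203: 105 orbits of sizes [2, 2, 2, 2, 2, 2, 2, 2, 2, 2, 2, 2, 2, 2, 2, 2, 2, 2, 2, 2, 2, 2, 2, 2, 2, 2, 2, 2, 2, 2, 2, 2, 2, 2, 2, 2, 2, 2, 2, 2, 2, 2, 2, 2, 2, 2, 2, 2, 2, 2, 2, 2, 2, 2, 2, 2, 2, 2, 2, 2, 2, 2, 2, 2, 2, 2, 2, 2, 2, 2, 2, 2, 2, 2, 2, 2, 2, 2, 2, 2, 2, 2, 2, 2, 2, 2, 2, 2, 2, 2, 2, 2, 2, 2, 2, 2, 2, 2, 1, 1, 1, 1, 1, 1, 1].
With 105 cycles on 203 points, sign = (−1)^{203−105} = +1.
Zolotarev: (57|203) = +1, matching the cycle-count sign.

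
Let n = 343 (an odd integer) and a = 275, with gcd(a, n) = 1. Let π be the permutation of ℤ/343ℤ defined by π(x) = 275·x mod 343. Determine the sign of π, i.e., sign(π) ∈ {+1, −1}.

Orbit of 246 under x↦275x: [246, 79, 116, 1, 275, 165, 99]… (length divides ord_343(275)).
31 cycles of lengths [21, 21, 21, 21, 21, 21, 21, 21, 21, 21, 21, 21, 21, 21, 3, 3, 3, 3, 3, 3, 3, 3, 3, 3, 3, 3, 3, 3, 3, 3, 1].
n − c = 343 − 31 = 312; sign = (−1)^312 = +1.
The Jacobi symbol (275|343) = +1 (Zolotarev) agrees.

+1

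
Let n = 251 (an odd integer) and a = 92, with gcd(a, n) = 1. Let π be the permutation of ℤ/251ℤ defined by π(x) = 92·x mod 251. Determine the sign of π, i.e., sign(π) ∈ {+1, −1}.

Start at x=108: 108 → 147 → 221 → 1 → 92 → 181 → 86 → … (one orbit).
3 cycles of lengths [125, 125, 1].
3 cycles on 251: each ℓ→(−1)^(ℓ−1), product (−1)^248 = +1.

+1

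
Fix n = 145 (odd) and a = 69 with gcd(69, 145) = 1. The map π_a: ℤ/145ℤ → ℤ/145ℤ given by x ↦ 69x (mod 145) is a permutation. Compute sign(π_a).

-1

Orbit of 39 under x↦69x: [39, 81, 79, 86, 134, 111, 119]… (length divides ord_145(69)).
π_69 has 8 disjoint cycles with lengths [28, 28, 28, 28, 28, 2, 2, 1] on {0,…,144}.
145 − 8 = 137 transpositions; sign(π) = (−1)^137 = -1.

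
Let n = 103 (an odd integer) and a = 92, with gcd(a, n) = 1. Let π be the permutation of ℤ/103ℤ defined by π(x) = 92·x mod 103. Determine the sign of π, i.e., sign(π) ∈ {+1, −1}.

Trace 1: π^k(1) = [1, 92, 18, 8, 15, 41, 64] for k=0..6.
Cycle type of π: 51×2 + 1; total 3 cycles.
103 − 3 = 100 transpositions; sign(π) = (−1)^100 = +1.

+1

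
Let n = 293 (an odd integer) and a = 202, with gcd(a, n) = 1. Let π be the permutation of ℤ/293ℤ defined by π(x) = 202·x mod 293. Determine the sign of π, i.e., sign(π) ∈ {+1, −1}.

+1

Orbit of 6 under x↦202x: [6, 40, 169, 150, 121, 123, 234]… (length divides ord_293(202)).
Cycle lengths of π_202 on ℤ/293ℤ: [146, 146, 1]; 3 cycles in total.
n − c = 293 − 3 = 290; sign = (−1)^290 = +1.
Zolotarev: (202|293) = +1, matching the cycle-count sign.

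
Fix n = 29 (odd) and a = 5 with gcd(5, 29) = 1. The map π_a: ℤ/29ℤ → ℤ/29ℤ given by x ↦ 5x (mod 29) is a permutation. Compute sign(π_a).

Trace 13: π^k(13) = [13, 7, 6, 1, 5, 25, 9] for k=0..6.
3 cycles of lengths [14, 14, 1].
29 − 3 = 26 transpositions; sign(π) = (−1)^26 = +1.

+1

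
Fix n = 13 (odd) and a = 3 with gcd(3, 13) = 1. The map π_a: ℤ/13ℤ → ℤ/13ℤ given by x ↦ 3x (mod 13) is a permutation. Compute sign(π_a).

Start at x=1: 1 → 3 → 9 → 1 (one orbit).
π_3 has 5 disjoint cycles with lengths [3, 3, 3, 3, 1] on {0,…,12}.
Σ(ℓ_i−1) = 13−5 = 8; sign = (−1)^8 = +1.
Check: (3/13) = +1 by Zolotarev.

+1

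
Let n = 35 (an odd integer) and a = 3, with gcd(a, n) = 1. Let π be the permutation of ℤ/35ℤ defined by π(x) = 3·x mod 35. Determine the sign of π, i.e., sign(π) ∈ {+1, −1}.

+1

Start at x=3: 3 → 9 → 27 → 11 → 33 → 29 → 17 → … (one orbit).
The orbit structure of x ↦ 3x mod 35: 5 orbits of sizes [12, 12, 6, 4, 1].
35 − 5 = 30 transpositions; sign(π) = (−1)^30 = +1.
Via Zolotarev, sign(π_{3}) = (3|35) = +1.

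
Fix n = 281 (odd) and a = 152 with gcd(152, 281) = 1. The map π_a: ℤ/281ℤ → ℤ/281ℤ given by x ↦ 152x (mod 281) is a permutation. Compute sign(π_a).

-1

Start at x=130: 130 → 90 → 192 → 241 → 102 → 49 → 142 → … (one orbit).
Cycle type of π: 40×7 + 1; total 8 cycles.
8 cycles on 281: each ℓ→(−1)^(ℓ−1), product (−1)^273 = -1.
Zolotarev: (152|281) = -1, matching the cycle-count sign.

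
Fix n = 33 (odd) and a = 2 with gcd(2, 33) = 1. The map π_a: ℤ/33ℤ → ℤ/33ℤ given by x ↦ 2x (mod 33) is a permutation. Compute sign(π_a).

+1

Orbit of 16 under x↦2x: [16, 32, 31, 29, 25, 17, 1]… (length divides ord_33(2)).
5 cycles of lengths [10, 10, 10, 2, 1].
With 5 cycles on 33 points, sign = (−1)^{33−5} = +1.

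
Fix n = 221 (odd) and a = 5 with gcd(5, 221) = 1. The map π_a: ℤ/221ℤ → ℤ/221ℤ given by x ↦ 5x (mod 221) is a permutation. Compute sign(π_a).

+1

Trace 31: π^k(31) = [31, 155, 112, 118, 148, 77, 164] for k=0..6.
The orbit structure of x ↦ 5x mod 221: 17 orbits of sizes [16, 16, 16, 16, 16, 16, 16, 16, 16, 16, 16, 16, 16, 4, 4, 4, 1].
221 − 17 = 204 transpositions; sign(π) = (−1)^204 = +1.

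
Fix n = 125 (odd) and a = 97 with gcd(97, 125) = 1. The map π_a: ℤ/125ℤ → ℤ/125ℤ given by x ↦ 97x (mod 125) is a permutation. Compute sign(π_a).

-1

Start at x=31: 31 → 7 → 54 → 113 → 86 → 92 → 49 → … (one orbit).
4 cycles of lengths [100, 20, 4, 1].
sign(π) = (−1)^{n − #cycles} = (−1)^{125−4} = (−1)^121 = -1.
Check: (97/125) = -1 by Zolotarev.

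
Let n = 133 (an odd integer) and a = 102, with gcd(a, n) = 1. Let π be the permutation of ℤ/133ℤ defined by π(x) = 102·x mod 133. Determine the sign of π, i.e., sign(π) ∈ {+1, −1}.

Start at x=30: 30 → 1 → 102 → 30 (one orbit).
Cycle type of π: 3×44 + 1; total 45 cycles.
45 cycles on 133: each ℓ→(−1)^(ℓ−1), product (−1)^88 = +1.
Check: (102/133) = +1 by Zolotarev.

+1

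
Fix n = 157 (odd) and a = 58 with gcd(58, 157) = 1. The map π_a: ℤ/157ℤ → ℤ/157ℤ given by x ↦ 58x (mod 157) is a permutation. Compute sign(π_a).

Start at x=67: 67 → 118 → 93 → 56 → 108 → 141 → 14 → … (one orbit).
Cycle type of π: 26×6 + 1; total 7 cycles.
Σ(ℓ_i−1) = 157−7 = 150; sign = (−1)^150 = +1.
(58|157)_J = +1 (Zolotarev's lemma cross-check).

+1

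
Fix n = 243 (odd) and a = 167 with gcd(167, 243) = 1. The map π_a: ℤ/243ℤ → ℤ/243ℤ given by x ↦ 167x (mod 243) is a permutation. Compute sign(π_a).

-1

Trace 34: π^k(34) = [34, 89, 40, 119, 190, 140, 52] for k=0..6.
6 cycles of lengths [162, 54, 18, 6, 2, 1].
6 cycles on 243: each ℓ→(−1)^(ℓ−1), product (−1)^237 = -1.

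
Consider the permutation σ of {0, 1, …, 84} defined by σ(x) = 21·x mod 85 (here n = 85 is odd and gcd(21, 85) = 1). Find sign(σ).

Start at x=1: 1 → 21 → 16 → 81 → 1 (one orbit).
The orbit structure of x ↦ 21x mod 85: 25 orbits of sizes [4, 4, 4, 4, 4, 4, 4, 4, 4, 4, 4, 4, 4, 4, 4, 4, 4, 4, 4, 4, 1, 1, 1, 1, 1].
sign(π) = (−1)^{n − #cycles} = (−1)^{85−25} = (−1)^60 = +1.

+1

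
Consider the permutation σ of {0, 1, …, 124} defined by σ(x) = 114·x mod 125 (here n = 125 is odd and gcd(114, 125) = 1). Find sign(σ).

+1

Orbit of 51 under x↦114x: [51, 64, 46, 119, 66, 24, 111]… (length divides ord_125(114)).
7 cycles of lengths [50, 50, 10, 10, 2, 2, 1].
n − c = 125 − 7 = 118; sign = (−1)^118 = +1.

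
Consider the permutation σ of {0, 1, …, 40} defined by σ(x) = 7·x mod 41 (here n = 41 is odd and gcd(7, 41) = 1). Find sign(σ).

Orbit of 16 under x↦7x: [16, 30, 5, 35, 40, 34, 33]… (length divides ord_41(7)).
Cycle lengths of π_7 on ℤ/41ℤ: [40, 1]; 2 cycles in total.
With 2 cycles on 41 points, sign = (−1)^{41−2} = -1.
Check: (7/41) = -1 by Zolotarev.

-1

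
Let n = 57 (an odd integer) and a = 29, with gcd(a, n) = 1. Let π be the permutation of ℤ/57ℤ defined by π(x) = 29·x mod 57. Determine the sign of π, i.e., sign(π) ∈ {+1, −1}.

Trace 41: π^k(41) = [41, 49, 53, 55, 56, 28, 14] for k=0..6.
Cycle lengths of π_29 on ℤ/57ℤ: [18, 18, 18, 2, 1]; 5 cycles in total.
5 cycles on 57: each ℓ→(−1)^(ℓ−1), product (−1)^52 = +1.

+1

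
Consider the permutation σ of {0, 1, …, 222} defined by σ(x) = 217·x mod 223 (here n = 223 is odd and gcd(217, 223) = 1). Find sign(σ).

+1

Orbit of 98 under x↦217x: [98, 81, 183, 17, 121, 166, 119]… (length divides ord_223(217)).
The orbit structure of x ↦ 217x mod 223: 3 orbits of sizes [111, 111, 1].
sign(π) = (−1)^{n − #cycles} = (−1)^{223−3} = (−1)^220 = +1.
Check: (217/223) = +1 by Zolotarev.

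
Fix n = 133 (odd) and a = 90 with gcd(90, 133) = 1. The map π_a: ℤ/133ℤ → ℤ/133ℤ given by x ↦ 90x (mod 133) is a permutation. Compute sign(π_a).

Orbit of 99 under x↦90x: [99, 132, 43, 13, 106, 97, 85]… (length divides ord_133(90)).
Cycle lengths of π_90 on ℤ/133ℤ: [18, 18, 18, 18, 18, 18, 18, 2, 2, 2, 1]; 11 cycles in total.
With 11 cycles on 133 points, sign = (−1)^{133−11} = +1.

+1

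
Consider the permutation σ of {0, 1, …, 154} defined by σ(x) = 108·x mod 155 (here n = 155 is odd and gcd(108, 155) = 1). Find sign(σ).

Orbit of 101 under x↦108x: [101, 58, 64, 92, 16, 23, 4]… (length divides ord_155(108)).
Cycle lengths of π_108 on ℤ/155ℤ: [20, 20, 20, 20, 20, 20, 10, 10, 10, 4, 1]; 11 cycles in total.
11 cycles on 155: each ℓ→(−1)^(ℓ−1), product (−1)^144 = +1.

+1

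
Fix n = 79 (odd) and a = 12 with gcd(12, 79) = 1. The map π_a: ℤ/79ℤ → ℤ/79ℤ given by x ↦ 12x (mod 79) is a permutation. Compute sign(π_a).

-1

Start at x=62: 62 → 33 → 1 → 12 → 65 → 69 → 38 → … (one orbit).
Cycle lengths of π_12 on ℤ/79ℤ: [26, 26, 26, 1]; 4 cycles in total.
n − c = 79 − 4 = 75; sign = (−1)^75 = -1.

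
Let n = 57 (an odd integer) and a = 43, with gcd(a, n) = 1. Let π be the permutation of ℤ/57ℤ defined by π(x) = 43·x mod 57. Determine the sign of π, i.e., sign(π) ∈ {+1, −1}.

Trace 28: π^k(28) = [28, 7, 16, 4, 1, 43, 25] for k=0..6.
9 cycles of lengths [9, 9, 9, 9, 9, 9, 1, 1, 1].
n − c = 57 − 9 = 48; sign = (−1)^48 = +1.
(43|57)_J = +1 (Zolotarev's lemma cross-check).

+1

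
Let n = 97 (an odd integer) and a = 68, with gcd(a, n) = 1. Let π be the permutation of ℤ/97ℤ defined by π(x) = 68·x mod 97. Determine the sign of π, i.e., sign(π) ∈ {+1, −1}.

-1

Trace 83: π^k(83) = [83, 18, 60, 6, 20, 2, 39] for k=0..6.
Cycle lengths of π_68 on ℤ/97ℤ: [96, 1]; 2 cycles in total.
With 2 cycles on 97 points, sign = (−1)^{97−2} = -1.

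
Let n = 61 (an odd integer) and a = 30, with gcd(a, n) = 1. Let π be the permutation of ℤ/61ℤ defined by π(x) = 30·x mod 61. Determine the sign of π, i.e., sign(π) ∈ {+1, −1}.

-1

Orbit of 60 under x↦30x: [60, 31, 15, 23, 19, 21, 20]… (length divides ord_61(30)).
Cycle type of π: 60 + 1; total 2 cycles.
With 2 cycles on 61 points, sign = (−1)^{61−2} = -1.
Check: (30/61) = -1 by Zolotarev.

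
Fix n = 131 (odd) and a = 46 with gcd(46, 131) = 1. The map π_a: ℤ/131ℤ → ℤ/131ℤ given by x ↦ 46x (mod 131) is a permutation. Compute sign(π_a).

+1

Start at x=46: 46 → 20 → 3 → 7 → 60 → 9 → 21 → … (one orbit).
Decompose π into cycles: lengths [65, 65, 1] (3 cycles, including the fixed point 0).
n − c = 131 − 3 = 128; sign = (−1)^128 = +1.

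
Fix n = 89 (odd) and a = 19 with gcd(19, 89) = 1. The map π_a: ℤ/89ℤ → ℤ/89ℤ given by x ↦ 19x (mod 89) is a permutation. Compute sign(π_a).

-1

Trace 5: π^k(5) = [5, 6, 25, 30, 36, 61, 2] for k=0..6.
Cycle lengths of π_19 on ℤ/89ℤ: [88, 1]; 2 cycles in total.
n − c = 89 − 2 = 87; sign = (−1)^87 = -1.
The Jacobi symbol (19|89) = -1 (Zolotarev) agrees.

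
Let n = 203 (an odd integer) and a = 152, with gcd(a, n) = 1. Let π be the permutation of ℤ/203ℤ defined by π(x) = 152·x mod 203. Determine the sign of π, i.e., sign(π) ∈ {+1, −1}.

-1

Orbit of 141 under x↦152x: [141, 117, 123, 20, 198, 52, 190]… (length divides ord_203(152)).
10 cycles of lengths [42, 42, 42, 42, 7, 7, 7, 7, 6, 1].
sign(π) = (−1)^{n − #cycles} = (−1)^{203−10} = (−1)^193 = -1.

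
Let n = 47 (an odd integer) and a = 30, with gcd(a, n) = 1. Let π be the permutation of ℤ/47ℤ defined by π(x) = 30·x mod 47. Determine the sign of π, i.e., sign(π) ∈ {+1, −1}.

Trace 38: π^k(38) = [38, 12, 31, 37, 29, 24, 15] for k=0..6.
π_30 has 2 disjoint cycles with lengths [46, 1] on {0,…,46}.
n − c = 47 − 2 = 45; sign = (−1)^45 = -1.
Via Zolotarev, sign(π_{30}) = (30|47) = -1.

-1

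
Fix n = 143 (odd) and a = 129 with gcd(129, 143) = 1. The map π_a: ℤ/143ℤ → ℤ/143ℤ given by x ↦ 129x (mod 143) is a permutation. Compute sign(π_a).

Orbit of 1 under x↦129x: [1, 129, 53, 116, 92, 142, 14]… (length divides ord_143(129)).
Decompose π into cycles: lengths [10, 10, 10, 10, 10, 10, 10, 10, 10, 10, 10, 10, 10, 2, 2, 2, 2, 2, 2, 1] (20 cycles, including the fixed point 0).
20 cycles on 143: each ℓ→(−1)^(ℓ−1), product (−1)^123 = -1.

-1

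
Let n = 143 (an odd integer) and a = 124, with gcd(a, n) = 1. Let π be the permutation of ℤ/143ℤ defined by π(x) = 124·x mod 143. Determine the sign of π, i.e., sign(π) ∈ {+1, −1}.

Trace 38: π^k(38) = [38, 136, 133, 47, 108, 93, 92] for k=0..6.
Cycle type of π: 60×2 + 12 + 5×2 + 1; total 6 cycles.
n − c = 143 − 6 = 137; sign = (−1)^137 = -1.
(124|143)_J = -1 (Zolotarev's lemma cross-check).

-1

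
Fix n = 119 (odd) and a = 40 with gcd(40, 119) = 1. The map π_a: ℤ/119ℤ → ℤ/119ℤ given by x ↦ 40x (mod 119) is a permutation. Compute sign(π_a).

+1

Trace 73: π^k(73) = [73, 64, 61, 60, 20, 86, 108] for k=0..6.
Cycle type of π: 48×2 + 16 + 6 + 1; total 5 cycles.
119 − 5 = 114 transpositions; sign(π) = (−1)^114 = +1.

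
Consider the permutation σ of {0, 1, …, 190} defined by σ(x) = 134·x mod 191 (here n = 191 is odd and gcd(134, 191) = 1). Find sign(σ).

+1

Orbit of 79 under x↦134x: [79, 81, 158, 162, 125, 133, 59]… (length divides ord_191(134)).
3 cycles of lengths [95, 95, 1].
Σ(ℓ_i−1) = 191−3 = 188; sign = (−1)^188 = +1.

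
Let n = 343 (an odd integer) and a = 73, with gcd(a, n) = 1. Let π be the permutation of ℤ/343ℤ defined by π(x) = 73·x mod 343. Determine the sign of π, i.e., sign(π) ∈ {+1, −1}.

Orbit of 310 under x↦73x: [310, 335, 102, 243, 246, 122, 331]… (length divides ord_343(73)).
4 cycles of lengths [294, 42, 6, 1].
343 − 4 = 339 transpositions; sign(π) = (−1)^339 = -1.

-1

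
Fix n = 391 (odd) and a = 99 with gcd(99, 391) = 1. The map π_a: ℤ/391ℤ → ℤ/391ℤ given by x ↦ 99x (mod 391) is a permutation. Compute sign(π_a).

Trace 107: π^k(107) = [107, 36, 45, 154, 388, 94, 313] for k=0..6.
Cycle lengths of π_99 on ℤ/391ℤ: [176, 176, 22, 16, 1]; 5 cycles in total.
sign(π) = (−1)^{n − #cycles} = (−1)^{391−5} = (−1)^386 = +1.
(99|391)_J = +1 (Zolotarev's lemma cross-check).

+1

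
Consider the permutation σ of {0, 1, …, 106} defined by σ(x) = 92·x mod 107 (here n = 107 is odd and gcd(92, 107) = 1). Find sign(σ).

Trace 69: π^k(69) = [69, 35, 10, 64, 3, 62, 33] for k=0..6.
Cycle lengths of π_92 on ℤ/107ℤ: [53, 53, 1]; 3 cycles in total.
With 3 cycles on 107 points, sign = (−1)^{107−3} = +1.
Check: (92/107) = +1 by Zolotarev.

+1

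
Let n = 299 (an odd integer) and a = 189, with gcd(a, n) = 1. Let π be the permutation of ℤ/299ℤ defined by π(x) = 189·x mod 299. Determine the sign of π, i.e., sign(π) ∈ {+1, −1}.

+1

Trace 64: π^k(64) = [64, 136, 289, 203, 95, 15, 144] for k=0..6.
5 cycles of lengths [132, 132, 22, 12, 1].
sign(π) = (−1)^{n − #cycles} = (−1)^{299−5} = (−1)^294 = +1.
The Jacobi symbol (189|299) = +1 (Zolotarev) agrees.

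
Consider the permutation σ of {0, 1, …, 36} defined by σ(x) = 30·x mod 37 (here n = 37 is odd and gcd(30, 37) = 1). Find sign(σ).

Start at x=21: 21 → 1 → 30 → 12 → 27 → 33 → 28 → … (one orbit).
3 cycles of lengths [18, 18, 1].
37 − 3 = 34 transpositions; sign(π) = (−1)^34 = +1.
Check: (30/37) = +1 by Zolotarev.

+1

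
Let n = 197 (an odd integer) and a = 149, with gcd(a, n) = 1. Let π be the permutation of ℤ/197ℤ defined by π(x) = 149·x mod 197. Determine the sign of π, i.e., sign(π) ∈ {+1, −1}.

Orbit of 106 under x↦149x: [106, 34, 141, 127, 11, 63, 128]… (length divides ord_197(149)).
π_149 has 2 disjoint cycles with lengths [196, 1] on {0,…,196}.
Σ(ℓ_i−1) = 197−2 = 195; sign = (−1)^195 = -1.
(149|197)_J = -1 (Zolotarev's lemma cross-check).

-1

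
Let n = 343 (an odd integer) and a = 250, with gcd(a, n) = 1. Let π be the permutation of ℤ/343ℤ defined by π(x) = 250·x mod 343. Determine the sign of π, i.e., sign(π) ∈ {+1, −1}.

Start at x=309: 309 → 75 → 228 → 62 → 65 → 129 → 8 → … (one orbit).
Decompose π into cycles: lengths [294, 42, 6, 1] (4 cycles, including the fixed point 0).
sign(π) = (−1)^{n − #cycles} = (−1)^{343−4} = (−1)^339 = -1.

-1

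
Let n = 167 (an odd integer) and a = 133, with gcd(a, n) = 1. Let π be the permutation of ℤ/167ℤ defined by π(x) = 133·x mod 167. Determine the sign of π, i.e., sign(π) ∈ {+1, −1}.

Trace 21: π^k(21) = [21, 121, 61, 97, 42, 75, 122] for k=0..6.
π_133 has 3 disjoint cycles with lengths [83, 83, 1] on {0,…,166}.
With 3 cycles on 167 points, sign = (−1)^{167−3} = +1.
Zolotarev: (133|167) = +1, matching the cycle-count sign.

+1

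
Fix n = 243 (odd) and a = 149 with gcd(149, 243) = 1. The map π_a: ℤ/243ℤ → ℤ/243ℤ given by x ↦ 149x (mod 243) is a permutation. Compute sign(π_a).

-1

Trace 110: π^k(110) = [110, 109, 203, 115, 125, 157, 65] for k=0..6.
Cycle lengths of π_149 on ℤ/243ℤ: [162, 54, 18, 6, 2, 1]; 6 cycles in total.
With 6 cycles on 243 points, sign = (−1)^{243−6} = -1.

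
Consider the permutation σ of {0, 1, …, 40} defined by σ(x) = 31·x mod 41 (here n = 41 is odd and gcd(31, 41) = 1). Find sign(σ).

Orbit of 25 under x↦31x: [25, 37, 40, 10, 23, 16, 4]… (length divides ord_41(31)).
The orbit structure of x ↦ 31x mod 41: 5 orbits of sizes [10, 10, 10, 10, 1].
sign(π) = (−1)^{n − #cycles} = (−1)^{41−5} = (−1)^36 = +1.

+1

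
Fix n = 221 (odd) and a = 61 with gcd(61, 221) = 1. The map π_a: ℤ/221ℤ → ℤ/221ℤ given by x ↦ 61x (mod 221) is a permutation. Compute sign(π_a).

-1

Trace 146: π^k(146) = [146, 66, 48, 55, 40, 9, 107] for k=0..6.
The orbit structure of x ↦ 61x mod 221: 10 orbits of sizes [48, 48, 48, 48, 16, 3, 3, 3, 3, 1].
sign(π) = (−1)^{n − #cycles} = (−1)^{221−10} = (−1)^211 = -1.
Via Zolotarev, sign(π_{61}) = (61|221) = -1.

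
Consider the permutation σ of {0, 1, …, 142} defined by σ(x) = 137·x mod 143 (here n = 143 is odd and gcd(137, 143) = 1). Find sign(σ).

-1

Trace 67: π^k(67) = [67, 27, 124, 114, 31, 100, 115] for k=0..6.
Cycle type of π: 60×2 + 12 + 5×2 + 1; total 6 cycles.
n − c = 143 − 6 = 137; sign = (−1)^137 = -1.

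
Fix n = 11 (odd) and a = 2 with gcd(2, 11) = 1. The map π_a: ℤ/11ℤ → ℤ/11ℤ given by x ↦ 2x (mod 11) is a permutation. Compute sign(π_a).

-1

Start at x=9: 9 → 7 → 3 → 6 → 1 → 2 → 4 → … (one orbit).
Decompose π into cycles: lengths [10, 1] (2 cycles, including the fixed point 0).
n − c = 11 − 2 = 9; sign = (−1)^9 = -1.
Via Zolotarev, sign(π_{2}) = (2|11) = -1.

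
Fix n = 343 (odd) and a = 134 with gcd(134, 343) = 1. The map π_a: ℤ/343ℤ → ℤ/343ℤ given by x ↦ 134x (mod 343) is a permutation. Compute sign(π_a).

Orbit of 50 under x↦134x: [50, 183, 169, 8, 43, 274, 15]… (length divides ord_343(134)).
π_134 has 19 disjoint cycles with lengths [49, 49, 49, 49, 49, 49, 7, 7, 7, 7, 7, 7, 1, 1, 1, 1, 1, 1, 1] on {0,…,342}.
sign(π) = (−1)^{n − #cycles} = (−1)^{343−19} = (−1)^324 = +1.
The Jacobi symbol (134|343) = +1 (Zolotarev) agrees.

+1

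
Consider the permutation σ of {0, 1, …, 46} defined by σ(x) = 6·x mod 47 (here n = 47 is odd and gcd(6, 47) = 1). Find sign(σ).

Orbit of 2 under x↦6x: [2, 12, 25, 9, 7, 42, 17]… (length divides ord_47(6)).
Cycle type of π: 23×2 + 1; total 3 cycles.
3 cycles on 47: each ℓ→(−1)^(ℓ−1), product (−1)^44 = +1.
Zolotarev: (6|47) = +1, matching the cycle-count sign.

+1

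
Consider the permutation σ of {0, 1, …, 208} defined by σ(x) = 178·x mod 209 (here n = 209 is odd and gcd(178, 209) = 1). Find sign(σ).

Trace 64: π^k(64) = [64, 106, 58, 83, 144, 134, 26] for k=0..6.
Decompose π into cycles: lengths [30, 30, 30, 30, 30, 30, 10, 3, 3, 3, 3, 3, 3, 1] (14 cycles, including the fixed point 0).
n − c = 209 − 14 = 195; sign = (−1)^195 = -1.
The Jacobi symbol (178|209) = -1 (Zolotarev) agrees.

-1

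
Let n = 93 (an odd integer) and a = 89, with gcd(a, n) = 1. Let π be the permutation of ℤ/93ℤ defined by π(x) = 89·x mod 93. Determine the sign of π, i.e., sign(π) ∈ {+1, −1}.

Start at x=89: 89 → 16 → 29 → 70 → 92 → 4 → 77 → … (one orbit).
π_89 has 11 disjoint cycles with lengths [10, 10, 10, 10, 10, 10, 10, 10, 10, 2, 1] on {0,…,92}.
With 11 cycles on 93 points, sign = (−1)^{93−11} = +1.
Via Zolotarev, sign(π_{89}) = (89|93) = +1.

+1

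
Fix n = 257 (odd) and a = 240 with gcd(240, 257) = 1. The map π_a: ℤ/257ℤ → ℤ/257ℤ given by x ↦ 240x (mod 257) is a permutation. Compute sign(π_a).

Orbit of 4 under x↦240x: [4, 189, 128, 137, 241, 15, 2]… (length divides ord_257(240)).
9 cycles of lengths [32, 32, 32, 32, 32, 32, 32, 32, 1].
Σ(ℓ_i−1) = 257−9 = 248; sign = (−1)^248 = +1.

+1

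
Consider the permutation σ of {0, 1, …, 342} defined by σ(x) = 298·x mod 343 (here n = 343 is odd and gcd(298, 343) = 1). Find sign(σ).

+1

Trace 144: π^k(144) = [144, 37, 50, 151, 65, 162, 256] for k=0..6.
Cycle lengths of π_298 on ℤ/343ℤ: [147, 147, 21, 21, 3, 3, 1]; 7 cycles in total.
sign(π) = (−1)^{n − #cycles} = (−1)^{343−7} = (−1)^336 = +1.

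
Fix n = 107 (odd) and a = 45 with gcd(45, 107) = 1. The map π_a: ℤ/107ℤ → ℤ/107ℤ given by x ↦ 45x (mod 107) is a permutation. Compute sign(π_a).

-1

Start at x=14: 14 → 95 → 102 → 96 → 40 → 88 → 1 → … (one orbit).
2 cycles of lengths [106, 1].
n − c = 107 − 2 = 105; sign = (−1)^105 = -1.
Zolotarev: (45|107) = -1, matching the cycle-count sign.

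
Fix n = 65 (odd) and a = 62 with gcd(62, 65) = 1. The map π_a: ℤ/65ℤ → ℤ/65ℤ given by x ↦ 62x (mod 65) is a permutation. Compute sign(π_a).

Orbit of 14 under x↦62x: [14, 23, 61, 12, 29, 43, 1]… (length divides ord_65(62)).
π_62 has 8 disjoint cycles with lengths [12, 12, 12, 12, 6, 6, 4, 1] on {0,…,64}.
Σ(ℓ_i−1) = 65−8 = 57; sign = (−1)^57 = -1.
(62|65)_J = -1 (Zolotarev's lemma cross-check).

-1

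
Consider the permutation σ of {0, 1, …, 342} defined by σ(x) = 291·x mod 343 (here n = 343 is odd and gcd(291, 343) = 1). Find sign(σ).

Start at x=284: 284 → 324 → 302 → 74 → 268 → 127 → 256 → … (one orbit).
π_291 has 7 disjoint cycles with lengths [147, 147, 21, 21, 3, 3, 1] on {0,…,342}.
n − c = 343 − 7 = 336; sign = (−1)^336 = +1.
Via Zolotarev, sign(π_{291}) = (291|343) = +1.

+1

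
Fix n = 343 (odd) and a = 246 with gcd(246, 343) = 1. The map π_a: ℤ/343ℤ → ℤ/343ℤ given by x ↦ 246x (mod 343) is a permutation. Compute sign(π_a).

Start at x=99: 99 → 1 → 246 → 148 → 50 → 295 → 197 → 99 (one orbit).
Cycle lengths of π_246 on ℤ/343ℤ: [7, 7, 7, 7, 7, 7, 7, 7, 7, 7, 7, 7, 7, 7, 7, 7, 7, 7, 7, 7, 7, 7, 7, 7, 7, 7, 7, 7, 7, 7, 7, 7, 7, 7, 7, 7, 7, 7, 7, 7, 7, 7, 1, 1, 1, 1, 1, 1, 1, 1, 1, 1, 1, 1, 1, 1, 1, 1, 1, 1, 1, 1, 1, 1, 1, 1, 1, 1, 1, 1, 1, 1, 1, 1, 1, 1, 1, 1, 1, 1, 1, 1, 1, 1, 1, 1, 1, 1, 1, 1, 1]; 91 cycles in total.
sign(π) = (−1)^{n − #cycles} = (−1)^{343−91} = (−1)^252 = +1.
The Jacobi symbol (246|343) = +1 (Zolotarev) agrees.

+1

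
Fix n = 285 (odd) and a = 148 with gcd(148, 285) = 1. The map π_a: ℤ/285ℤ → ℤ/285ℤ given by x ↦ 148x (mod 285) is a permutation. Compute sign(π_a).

+1

Trace 22: π^k(22) = [22, 121, 238, 169, 217, 196, 223] for k=0..6.
The orbit structure of x ↦ 148x mod 285: 15 orbits of sizes [36, 36, 36, 36, 36, 36, 18, 18, 18, 4, 4, 4, 1, 1, 1].
With 15 cycles on 285 points, sign = (−1)^{285−15} = +1.
Check: (148/285) = +1 by Zolotarev.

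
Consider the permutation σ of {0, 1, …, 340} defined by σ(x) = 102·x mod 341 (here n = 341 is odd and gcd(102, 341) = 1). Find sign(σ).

+1

Start at x=49: 49 → 224 → 1 → 102 → 174 → 16 → 268 → … (one orbit).
π_102 has 25 disjoint cycles with lengths [15, 15, 15, 15, 15, 15, 15, 15, 15, 15, 15, 15, 15, 15, 15, 15, 15, 15, 15, 15, 15, 15, 5, 5, 1] on {0,…,340}.
n − c = 341 − 25 = 316; sign = (−1)^316 = +1.
Check: (102/341) = +1 by Zolotarev.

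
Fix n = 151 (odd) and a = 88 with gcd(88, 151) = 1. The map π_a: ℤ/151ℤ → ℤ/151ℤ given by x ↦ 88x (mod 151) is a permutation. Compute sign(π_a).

+1

Trace 32: π^k(32) = [32, 98, 17, 137, 127, 2, 25] for k=0..6.
The orbit structure of x ↦ 88x mod 151: 3 orbits of sizes [75, 75, 1].
Σ(ℓ_i−1) = 151−3 = 148; sign = (−1)^148 = +1.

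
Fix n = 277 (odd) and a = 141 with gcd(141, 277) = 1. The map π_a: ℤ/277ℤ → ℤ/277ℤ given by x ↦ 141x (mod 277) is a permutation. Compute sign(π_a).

Start at x=243: 243 → 192 → 203 → 92 → 230 → 21 → 191 → … (one orbit).
3 cycles of lengths [138, 138, 1].
3 cycles on 277: each ℓ→(−1)^(ℓ−1), product (−1)^274 = +1.

+1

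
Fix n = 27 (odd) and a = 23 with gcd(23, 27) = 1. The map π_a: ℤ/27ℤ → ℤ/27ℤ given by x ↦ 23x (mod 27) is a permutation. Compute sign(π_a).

Start at x=23: 23 → 16 → 17 → 13 → 2 → 19 → 5 → … (one orbit).
Cycle lengths of π_23 on ℤ/27ℤ: [18, 6, 2, 1]; 4 cycles in total.
With 4 cycles on 27 points, sign = (−1)^{27−4} = -1.
The Jacobi symbol (23|27) = -1 (Zolotarev) agrees.

-1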